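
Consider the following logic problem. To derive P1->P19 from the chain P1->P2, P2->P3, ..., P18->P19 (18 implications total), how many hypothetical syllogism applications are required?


With 18 implications in a chain connecting 19 propositions:
P1->P2, P2->P3, ..., P18->P19
Steps needed = (number of implications) - 1 = 18 - 1 = 17

17


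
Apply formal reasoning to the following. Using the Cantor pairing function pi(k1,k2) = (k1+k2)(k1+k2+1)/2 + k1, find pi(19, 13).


k1 + k2 = 32
(k1+k2)(k1+k2+1)/2 = 32 * 33 / 2 = 528
pi = 528 + 19 = 547

547


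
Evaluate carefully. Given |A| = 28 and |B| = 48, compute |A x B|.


The Cartesian product A x B contains all ordered pairs (a, b).
|A x B| = |A| * |B| = 28 * 48 = 1344

1344


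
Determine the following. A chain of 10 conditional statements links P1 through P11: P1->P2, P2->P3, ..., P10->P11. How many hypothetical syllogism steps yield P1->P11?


With 10 implications in a chain connecting 11 propositions:
P1->P2, P2->P3, ..., P10->P11
Steps needed = (number of implications) - 1 = 10 - 1 = 9

9


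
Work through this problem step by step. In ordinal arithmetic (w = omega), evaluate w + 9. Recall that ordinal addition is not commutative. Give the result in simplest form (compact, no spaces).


Compute w + 9.
Ordinal + is associative but NOT commutative; for finite n>0, n + w = w but w + n stays w+n.
w + 9 is already in normal form (a successor ordinal beyond w).
Result = w+9

w+9


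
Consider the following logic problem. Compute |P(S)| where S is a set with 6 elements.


The power set of a set with n elements has 2^n elements.
|P(S)| = 2^6 = 64

64


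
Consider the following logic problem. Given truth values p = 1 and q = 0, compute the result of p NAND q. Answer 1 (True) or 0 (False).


p = 1, q = 0
Operation: p NAND q
Evaluate: 1 NAND 0 = 1

1


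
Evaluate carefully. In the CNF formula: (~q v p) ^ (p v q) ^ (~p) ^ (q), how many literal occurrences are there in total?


Counting literals in each clause:
Clause 1: 2 literal(s)
Clause 2: 2 literal(s)
Clause 3: 1 literal(s)
Clause 4: 1 literal(s)
Total = 6

6


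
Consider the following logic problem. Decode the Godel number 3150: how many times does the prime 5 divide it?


Factorize 3150 by dividing by 5 repeatedly.
Division steps: 5 divides 3150 exactly 2 time(s).
Exponent of 5 = 2

2


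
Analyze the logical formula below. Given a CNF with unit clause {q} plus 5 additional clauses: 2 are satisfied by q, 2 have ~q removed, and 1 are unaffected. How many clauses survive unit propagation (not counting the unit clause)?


Satisfied (removed): 2
Shortened (remain): 2
Unchanged (remain): 1
Remaining = 2 + 1 = 3

3


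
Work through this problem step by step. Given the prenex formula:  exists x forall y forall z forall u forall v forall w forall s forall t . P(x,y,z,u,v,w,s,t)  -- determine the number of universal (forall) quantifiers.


Quantifier prefix: exists x forall y forall z forall u forall v forall w forall s forall t
Mark each quantifier type:
  E U U U U U U U
Universal count = 7, Existential count = 1
Asked for universal (forall) quantifiers: 7

7


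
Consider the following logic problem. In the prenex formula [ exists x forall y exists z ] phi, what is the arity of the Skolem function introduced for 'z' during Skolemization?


Quantifier prefix: exists x forall y exists z
'z' is existentially quantified at position 3.
Universal variables preceding it: y
Skolem function arity = 1

1


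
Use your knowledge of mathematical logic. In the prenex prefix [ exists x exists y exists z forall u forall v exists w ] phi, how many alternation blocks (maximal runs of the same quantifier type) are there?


Quantifier-type sequence: E E E A A E  (A=forall, E=exists)
Group into maximal same-type runs:
  Ex3 | Ax2 | Ex1
Number of blocks = 3

3


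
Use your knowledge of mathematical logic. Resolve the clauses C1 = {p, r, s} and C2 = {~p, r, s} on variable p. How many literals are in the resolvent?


Remove p from C1 and ~p from C2.
C1 remainder: {r, s}
C2 remainder: {r, s}
Union (resolvent): {r, s}
Resolvent has 2 literal(s).

2


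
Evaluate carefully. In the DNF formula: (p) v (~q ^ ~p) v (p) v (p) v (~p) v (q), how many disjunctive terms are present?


A DNF formula is a disjunction of terms (conjunctions).
Terms are separated by v.
Counting the disjuncts: 6 terms.

6


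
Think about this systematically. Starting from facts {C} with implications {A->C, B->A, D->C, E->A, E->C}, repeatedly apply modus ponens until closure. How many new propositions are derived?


Initial facts: {C}
Apply modus ponens to closure:
  (no implication fires)
Final known: {C}
New propositions: {(none)}
Count = 0

0


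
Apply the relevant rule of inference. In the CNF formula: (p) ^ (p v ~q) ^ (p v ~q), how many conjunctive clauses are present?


A CNF formula is a conjunction of clauses.
Clauses are separated by ^.
Counting the conjuncts: 3 clauses.

3


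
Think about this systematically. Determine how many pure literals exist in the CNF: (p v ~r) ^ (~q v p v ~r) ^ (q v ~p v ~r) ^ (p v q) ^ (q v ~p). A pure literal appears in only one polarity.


Check each variable for pure literal status:
p: mixed (not pure)
q: mixed (not pure)
r: pure negative
Pure literal count = 1

1


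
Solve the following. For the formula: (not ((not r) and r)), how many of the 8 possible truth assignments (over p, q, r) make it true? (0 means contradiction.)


Check all 8 assignments:
p=0, q=0, r=0: 1
p=0, q=0, r=1: 1
p=0, q=1, r=0: 1
p=0, q=1, r=1: 1
p=1, q=0, r=0: 1
p=1, q=0, r=1: 1
p=1, q=1, r=0: 1
p=1, q=1, r=1: 1
Count of True = 8

8


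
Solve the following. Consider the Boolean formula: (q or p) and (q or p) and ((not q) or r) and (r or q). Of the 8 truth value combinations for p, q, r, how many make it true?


Evaluate all 8 assignments for p, q, r:
p=0, q=0, r=0: 0
p=0, q=0, r=1: 0
p=0, q=1, r=0: 0
p=0, q=1, r=1: 1
p=1, q=0, r=0: 0
p=1, q=0, r=1: 1
p=1, q=1, r=0: 0
p=1, q=1, r=1: 1
Satisfying count = 3

3


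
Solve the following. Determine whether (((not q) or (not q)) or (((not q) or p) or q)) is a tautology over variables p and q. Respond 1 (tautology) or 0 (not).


Check all 4 assignments:
p=0, q=0: 1
p=0, q=1: 1
p=1, q=0: 1
p=1, q=1: 1
Satisfying count = 4/4.
Tautology iff count = 4: yes.

1


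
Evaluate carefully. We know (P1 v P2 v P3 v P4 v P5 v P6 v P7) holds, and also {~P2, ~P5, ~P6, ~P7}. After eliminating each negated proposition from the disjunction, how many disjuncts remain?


Original disjuncts (7): P1, P2, P3, P4, P5, P6, P7
Negated (eliminate): ~P2, ~P5, ~P6, ~P7
Remaining disjuncts: P1, P3, P4
Count = 7 - 4 = 3

3


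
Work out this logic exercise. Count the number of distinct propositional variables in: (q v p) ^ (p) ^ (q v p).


Identify each variable that appears in the formula.
Variables found: p, q
Count = 2

2


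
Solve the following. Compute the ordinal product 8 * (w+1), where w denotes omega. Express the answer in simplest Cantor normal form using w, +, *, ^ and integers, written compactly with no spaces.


Compute 8 * (w+1).
Ordinal * is associative and left-distributive over +, but NOT commutative; for finite n>1, n*w = w but w*n stays w*n.
By left-distributivity: 8 * (w+1) = 8*w + 8*1 = w + 8 = w+8.
Result = w+8

w+8


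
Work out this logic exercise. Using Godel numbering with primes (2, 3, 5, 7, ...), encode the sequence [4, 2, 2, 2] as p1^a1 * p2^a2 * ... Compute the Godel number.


Encode each element as an exponent of the corresponding prime:
  2^4 = 16
  3^2 = 9
  5^2 = 25
  7^2 = 49
Product = 16 * 9 * 25 * 49 = 176400

176400


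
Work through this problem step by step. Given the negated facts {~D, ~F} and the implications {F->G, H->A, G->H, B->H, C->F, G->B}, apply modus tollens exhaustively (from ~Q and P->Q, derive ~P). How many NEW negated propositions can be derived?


Initial negated facts: {~D, ~F}
Apply modus tollens to closure:
  ~F and C->F  =>  ~C
Final negated: {~C, ~D, ~F}
New negations: {~C}
Count = 1

1


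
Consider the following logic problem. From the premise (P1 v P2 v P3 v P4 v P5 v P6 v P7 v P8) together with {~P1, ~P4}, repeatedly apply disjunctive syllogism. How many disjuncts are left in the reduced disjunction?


Original disjuncts (8): P1, P2, P3, P4, P5, P6, P7, P8
Negated (eliminate): ~P1, ~P4
Remaining disjuncts: P2, P3, P5, P6, P7, P8
Count = 8 - 2 = 6

6


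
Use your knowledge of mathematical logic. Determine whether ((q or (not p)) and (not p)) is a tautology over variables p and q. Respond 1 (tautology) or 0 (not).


Check all 4 assignments:
p=0, q=0: 1
p=0, q=1: 1
p=1, q=0: 0
p=1, q=1: 0
Satisfying count = 2/4.
Tautology iff count = 4: no.

0


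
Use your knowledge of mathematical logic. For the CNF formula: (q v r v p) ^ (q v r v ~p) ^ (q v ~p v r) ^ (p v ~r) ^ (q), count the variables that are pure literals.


Check each variable for pure literal status:
p: mixed (not pure)
q: pure positive
r: mixed (not pure)
Pure literal count = 1

1


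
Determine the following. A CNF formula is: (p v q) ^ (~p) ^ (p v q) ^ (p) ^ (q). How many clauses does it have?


A CNF formula is a conjunction of clauses.
Clauses are separated by ^.
Counting the conjuncts: 5 clauses.

5


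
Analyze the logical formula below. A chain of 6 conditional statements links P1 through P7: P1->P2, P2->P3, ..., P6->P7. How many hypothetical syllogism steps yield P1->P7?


With 6 implications in a chain connecting 7 propositions:
P1->P2, P2->P3, ..., P6->P7
Steps needed = (number of implications) - 1 = 6 - 1 = 5

5


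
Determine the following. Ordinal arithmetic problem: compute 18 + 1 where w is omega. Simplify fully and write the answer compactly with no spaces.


Compute 18 + 1.
Ordinal + is associative but NOT commutative; for finite n>0, n + w = w but w + n stays w+n.
Both operands finite; ordinal + agrees with natural +: 18 + 1 = 19.
Result = 19

19


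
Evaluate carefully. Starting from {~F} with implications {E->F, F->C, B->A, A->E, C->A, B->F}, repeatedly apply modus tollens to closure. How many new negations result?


Initial negated facts: {~F}
Apply modus tollens to closure:
  ~F and E->F  =>  ~E
  ~E and A->E  =>  ~A
  ~A and C->A  =>  ~C
  ~F and B->F  =>  ~B
Final negated: {~A, ~B, ~C, ~E, ~F}
New negations: {~A, ~B, ~C, ~E}
Count = 4

4


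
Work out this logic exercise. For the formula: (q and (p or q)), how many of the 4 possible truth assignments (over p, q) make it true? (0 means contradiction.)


Check all 4 assignments:
p=0, q=0: 0
p=0, q=1: 1
p=1, q=0: 0
p=1, q=1: 1
Count of True = 2

2


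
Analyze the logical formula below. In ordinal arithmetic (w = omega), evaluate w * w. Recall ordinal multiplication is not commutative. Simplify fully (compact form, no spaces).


Compute w * w.
Ordinal * is associative and left-distributive over +, but NOT commutative; for finite n>1, n*w = w but w*n stays w*n.
w * w = w^2 by definition.
Result = w^2

w^2


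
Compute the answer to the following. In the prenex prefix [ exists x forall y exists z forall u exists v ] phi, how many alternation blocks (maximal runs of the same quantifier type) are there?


Quantifier-type sequence: E A E A E  (A=forall, E=exists)
Group into maximal same-type runs:
  Ex1 | Ax1 | Ex1 | Ax1 | Ex1
Number of blocks = 5

5


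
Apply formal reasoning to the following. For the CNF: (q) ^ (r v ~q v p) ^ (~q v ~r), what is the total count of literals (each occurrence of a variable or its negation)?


Counting literals in each clause:
Clause 1: 1 literal(s)
Clause 2: 3 literal(s)
Clause 3: 2 literal(s)
Total = 6

6


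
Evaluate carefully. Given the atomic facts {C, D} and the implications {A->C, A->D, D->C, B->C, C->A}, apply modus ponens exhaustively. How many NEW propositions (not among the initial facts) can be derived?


Initial facts: {C, D}
Apply modus ponens to closure:
  C and C->A  =>  A
Final known: {A, C, D}
New propositions: {A}
Count = 1

1


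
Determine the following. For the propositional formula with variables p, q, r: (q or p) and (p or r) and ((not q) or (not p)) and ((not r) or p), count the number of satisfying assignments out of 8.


Evaluate all 8 assignments for p, q, r:
p=0, q=0, r=0: 0
p=0, q=0, r=1: 0
p=0, q=1, r=0: 0
p=0, q=1, r=1: 0
p=1, q=0, r=0: 1
p=1, q=0, r=1: 1
p=1, q=1, r=0: 0
p=1, q=1, r=1: 0
Satisfying count = 2

2


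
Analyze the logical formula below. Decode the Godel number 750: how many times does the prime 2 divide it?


Factorize 750 by dividing by 2 repeatedly.
Division steps: 2 divides 750 exactly 1 time(s).
Exponent of 2 = 1

1


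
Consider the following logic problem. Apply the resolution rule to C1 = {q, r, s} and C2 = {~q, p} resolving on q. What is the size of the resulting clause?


Remove q from C1 and ~q from C2.
C1 remainder: {r, s}
C2 remainder: {p}
Union (resolvent): {p, r, s}
Resolvent has 3 literal(s).

3


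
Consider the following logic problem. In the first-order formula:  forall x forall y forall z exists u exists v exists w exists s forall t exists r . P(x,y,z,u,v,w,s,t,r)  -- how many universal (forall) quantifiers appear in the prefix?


Quantifier prefix: forall x forall y forall z exists u exists v exists w exists s forall t exists r
Mark each quantifier type:
  U U U E E E E U E
Universal count = 4, Existential count = 5
Asked for universal (forall) quantifiers: 4

4


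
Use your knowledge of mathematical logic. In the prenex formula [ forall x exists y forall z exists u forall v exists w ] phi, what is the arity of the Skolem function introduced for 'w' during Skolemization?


Quantifier prefix: forall x exists y forall z exists u forall v exists w
'w' is existentially quantified at position 6.
Universal variables preceding it: x, z, v
Skolem function arity = 3

3


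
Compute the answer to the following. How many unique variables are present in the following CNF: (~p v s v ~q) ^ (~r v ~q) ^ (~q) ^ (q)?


Identify each variable that appears in the formula.
Variables found: p, q, r, s
Count = 4

4


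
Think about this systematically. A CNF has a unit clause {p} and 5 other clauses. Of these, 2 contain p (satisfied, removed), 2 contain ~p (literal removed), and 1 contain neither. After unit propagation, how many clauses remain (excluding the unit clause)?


Satisfied (removed): 2
Shortened (remain): 2
Unchanged (remain): 1
Remaining = 2 + 1 = 3

3


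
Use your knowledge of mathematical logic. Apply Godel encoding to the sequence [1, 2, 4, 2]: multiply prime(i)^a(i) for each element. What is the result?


Encode each element as an exponent of the corresponding prime:
  2^1 = 2
  3^2 = 9
  5^4 = 625
  7^2 = 49
Product = 2 * 9 * 625 * 49 = 551250

551250


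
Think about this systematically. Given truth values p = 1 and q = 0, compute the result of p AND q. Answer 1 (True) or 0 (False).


p = 1, q = 0
Operation: p AND q
Evaluate: 1 AND 0 = 0

0


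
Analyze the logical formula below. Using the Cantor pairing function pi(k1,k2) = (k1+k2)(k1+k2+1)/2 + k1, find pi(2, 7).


k1 + k2 = 9
(k1+k2)(k1+k2+1)/2 = 9 * 10 / 2 = 45
pi = 45 + 2 = 47

47


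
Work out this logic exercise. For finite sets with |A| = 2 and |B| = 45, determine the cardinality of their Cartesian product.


The Cartesian product A x B contains all ordered pairs (a, b).
|A x B| = |A| * |B| = 2 * 45 = 90

90


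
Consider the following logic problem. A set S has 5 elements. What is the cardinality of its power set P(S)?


The power set of a set with n elements has 2^n elements.
|P(S)| = 2^5 = 32

32


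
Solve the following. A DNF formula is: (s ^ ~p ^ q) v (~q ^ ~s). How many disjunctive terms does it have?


A DNF formula is a disjunction of terms (conjunctions).
Terms are separated by v.
Counting the disjuncts: 2 terms.

2


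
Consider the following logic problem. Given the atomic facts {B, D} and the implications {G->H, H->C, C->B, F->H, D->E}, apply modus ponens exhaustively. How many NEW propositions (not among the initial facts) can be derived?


Initial facts: {B, D}
Apply modus ponens to closure:
  D and D->E  =>  E
Final known: {B, D, E}
New propositions: {E}
Count = 1

1


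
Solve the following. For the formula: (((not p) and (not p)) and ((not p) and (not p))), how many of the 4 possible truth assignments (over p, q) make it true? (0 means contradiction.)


Check all 4 assignments:
p=0, q=0: 1
p=0, q=1: 1
p=1, q=0: 0
p=1, q=1: 0
Count of True = 2

2


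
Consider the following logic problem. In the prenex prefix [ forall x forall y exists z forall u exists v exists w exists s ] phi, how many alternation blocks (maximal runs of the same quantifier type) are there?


Quantifier-type sequence: A A E A E E E  (A=forall, E=exists)
Group into maximal same-type runs:
  Ax2 | Ex1 | Ax1 | Ex3
Number of blocks = 4

4


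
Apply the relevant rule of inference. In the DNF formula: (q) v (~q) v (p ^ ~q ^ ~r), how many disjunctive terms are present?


A DNF formula is a disjunction of terms (conjunctions).
Terms are separated by v.
Counting the disjuncts: 3 terms.

3


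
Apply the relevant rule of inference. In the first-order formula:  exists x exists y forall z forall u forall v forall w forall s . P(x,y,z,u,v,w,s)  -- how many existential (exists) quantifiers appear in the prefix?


Quantifier prefix: exists x exists y forall z forall u forall v forall w forall s
Mark each quantifier type:
  E E U U U U U
Universal count = 5, Existential count = 2
Asked for existential (exists) quantifiers: 2

2


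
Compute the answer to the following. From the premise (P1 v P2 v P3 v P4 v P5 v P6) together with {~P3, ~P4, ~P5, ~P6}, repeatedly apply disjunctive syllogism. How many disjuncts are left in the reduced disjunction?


Original disjuncts (6): P1, P2, P3, P4, P5, P6
Negated (eliminate): ~P3, ~P4, ~P5, ~P6
Remaining disjuncts: P1, P2
Count = 6 - 4 = 2

2


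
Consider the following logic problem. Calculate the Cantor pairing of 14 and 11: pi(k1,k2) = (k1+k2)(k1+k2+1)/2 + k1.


k1 + k2 = 25
(k1+k2)(k1+k2+1)/2 = 25 * 26 / 2 = 325
pi = 325 + 14 = 339

339


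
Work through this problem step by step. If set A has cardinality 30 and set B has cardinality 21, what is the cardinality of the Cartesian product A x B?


The Cartesian product A x B contains all ordered pairs (a, b).
|A x B| = |A| * |B| = 30 * 21 = 630

630


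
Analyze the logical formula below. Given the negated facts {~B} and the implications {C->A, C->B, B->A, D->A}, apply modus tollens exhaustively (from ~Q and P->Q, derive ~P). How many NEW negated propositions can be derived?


Initial negated facts: {~B}
Apply modus tollens to closure:
  ~B and C->B  =>  ~C
Final negated: {~B, ~C}
New negations: {~C}
Count = 1

1


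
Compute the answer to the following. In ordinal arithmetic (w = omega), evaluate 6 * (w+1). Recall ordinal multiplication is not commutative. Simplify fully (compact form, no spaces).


Compute 6 * (w+1).
Ordinal * is associative and left-distributive over +, but NOT commutative; for finite n>1, n*w = w but w*n stays w*n.
By left-distributivity: 6 * (w+1) = 6*w + 6*1 = w + 6 = w+6.
Result = w+6

w+6


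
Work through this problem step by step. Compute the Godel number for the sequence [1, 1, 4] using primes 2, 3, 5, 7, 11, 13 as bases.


Encode each element as an exponent of the corresponding prime:
  2^1 = 2
  3^1 = 3
  5^4 = 625
Product = 2 * 3 * 625 = 3750

3750


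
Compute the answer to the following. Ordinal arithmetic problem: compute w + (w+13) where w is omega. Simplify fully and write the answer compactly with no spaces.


Compute w + (w+13).
Ordinal + is associative but NOT commutative; for finite n>0, n + w = w but w + n stays w+n.
w + (w+13) = (w+w) + 13 = w*2+13.
Result = w*2+13

w*2+13


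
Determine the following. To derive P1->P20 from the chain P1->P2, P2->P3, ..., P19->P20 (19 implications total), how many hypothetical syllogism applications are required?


With 19 implications in a chain connecting 20 propositions:
P1->P2, P2->P3, ..., P19->P20
Steps needed = (number of implications) - 1 = 19 - 1 = 18

18


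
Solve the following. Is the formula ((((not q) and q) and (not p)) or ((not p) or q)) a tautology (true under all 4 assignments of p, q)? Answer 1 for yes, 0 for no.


Check all 4 assignments:
p=0, q=0: 1
p=0, q=1: 1
p=1, q=0: 0
p=1, q=1: 1
Satisfying count = 3/4.
Tautology iff count = 4: no.

0


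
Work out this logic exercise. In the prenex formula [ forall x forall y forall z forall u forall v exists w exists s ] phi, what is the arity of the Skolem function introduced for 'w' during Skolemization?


Quantifier prefix: forall x forall y forall z forall u forall v exists w exists s
'w' is existentially quantified at position 6.
Universal variables preceding it: x, y, z, u, v
Skolem function arity = 5

5


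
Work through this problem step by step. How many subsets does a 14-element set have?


The power set of a set with n elements has 2^n elements.
|P(S)| = 2^14 = 16384

16384


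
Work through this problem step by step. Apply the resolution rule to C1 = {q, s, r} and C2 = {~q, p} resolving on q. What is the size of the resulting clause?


Remove q from C1 and ~q from C2.
C1 remainder: {s, r}
C2 remainder: {p}
Union (resolvent): {p, r, s}
Resolvent has 3 literal(s).

3


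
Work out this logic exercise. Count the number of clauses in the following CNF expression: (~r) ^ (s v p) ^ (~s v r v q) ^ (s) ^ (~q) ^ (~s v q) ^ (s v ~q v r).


A CNF formula is a conjunction of clauses.
Clauses are separated by ^.
Counting the conjuncts: 7 clauses.

7


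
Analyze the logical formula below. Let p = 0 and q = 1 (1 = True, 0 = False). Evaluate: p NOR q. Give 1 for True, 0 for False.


p = 0, q = 1
Operation: p NOR q
Evaluate: 0 NOR 1 = 0

0


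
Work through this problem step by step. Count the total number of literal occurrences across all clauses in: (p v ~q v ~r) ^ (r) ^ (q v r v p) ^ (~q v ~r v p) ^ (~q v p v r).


Counting literals in each clause:
Clause 1: 3 literal(s)
Clause 2: 1 literal(s)
Clause 3: 3 literal(s)
Clause 4: 3 literal(s)
Clause 5: 3 literal(s)
Total = 13

13


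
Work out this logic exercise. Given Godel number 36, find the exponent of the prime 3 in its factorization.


Factorize 36 by dividing by 3 repeatedly.
Division steps: 3 divides 36 exactly 2 time(s).
Exponent of 3 = 2

2


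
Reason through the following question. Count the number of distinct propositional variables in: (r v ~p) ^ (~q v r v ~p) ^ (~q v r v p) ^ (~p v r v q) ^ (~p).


Identify each variable that appears in the formula.
Variables found: p, q, r
Count = 3

3


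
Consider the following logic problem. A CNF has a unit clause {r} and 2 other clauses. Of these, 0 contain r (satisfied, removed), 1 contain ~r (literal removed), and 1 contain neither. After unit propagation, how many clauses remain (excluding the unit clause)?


Satisfied (removed): 0
Shortened (remain): 1
Unchanged (remain): 1
Remaining = 1 + 1 = 2

2


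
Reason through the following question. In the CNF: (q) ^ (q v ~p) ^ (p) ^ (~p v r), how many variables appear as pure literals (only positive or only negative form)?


Check each variable for pure literal status:
p: mixed (not pure)
q: pure positive
r: pure positive
Pure literal count = 2

2


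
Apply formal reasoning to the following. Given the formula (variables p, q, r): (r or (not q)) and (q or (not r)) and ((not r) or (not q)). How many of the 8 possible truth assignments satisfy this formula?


Evaluate all 8 assignments for p, q, r:
p=0, q=0, r=0: 1
p=0, q=0, r=1: 0
p=0, q=1, r=0: 0
p=0, q=1, r=1: 0
p=1, q=0, r=0: 1
p=1, q=0, r=1: 0
p=1, q=1, r=0: 0
p=1, q=1, r=1: 0
Satisfying count = 2

2


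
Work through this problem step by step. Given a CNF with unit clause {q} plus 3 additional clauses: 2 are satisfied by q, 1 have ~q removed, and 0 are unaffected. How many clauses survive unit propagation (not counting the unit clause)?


Satisfied (removed): 2
Shortened (remain): 1
Unchanged (remain): 0
Remaining = 1 + 0 = 1

1


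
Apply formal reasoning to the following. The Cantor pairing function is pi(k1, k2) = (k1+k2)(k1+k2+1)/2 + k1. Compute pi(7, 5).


k1 + k2 = 12
(k1+k2)(k1+k2+1)/2 = 12 * 13 / 2 = 78
pi = 78 + 7 = 85

85


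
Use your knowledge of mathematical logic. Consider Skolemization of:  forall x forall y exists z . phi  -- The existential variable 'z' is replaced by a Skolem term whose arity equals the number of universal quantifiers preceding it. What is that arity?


Quantifier prefix: forall x forall y exists z
'z' is existentially quantified at position 3.
Universal variables preceding it: x, y
Skolem function arity = 2

2


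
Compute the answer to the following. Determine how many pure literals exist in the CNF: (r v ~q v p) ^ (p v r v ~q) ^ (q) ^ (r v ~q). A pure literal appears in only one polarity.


Check each variable for pure literal status:
p: pure positive
q: mixed (not pure)
r: pure positive
Pure literal count = 2

2


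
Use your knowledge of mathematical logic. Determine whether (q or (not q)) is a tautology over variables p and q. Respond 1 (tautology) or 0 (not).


Check all 4 assignments:
p=0, q=0: 1
p=0, q=1: 1
p=1, q=0: 1
p=1, q=1: 1
Satisfying count = 4/4.
Tautology iff count = 4: yes.

1


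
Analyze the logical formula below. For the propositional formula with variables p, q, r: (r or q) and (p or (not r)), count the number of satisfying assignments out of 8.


Evaluate all 8 assignments for p, q, r:
p=0, q=0, r=0: 0
p=0, q=0, r=1: 0
p=0, q=1, r=0: 1
p=0, q=1, r=1: 0
p=1, q=0, r=0: 0
p=1, q=0, r=1: 1
p=1, q=1, r=0: 1
p=1, q=1, r=1: 1
Satisfying count = 4

4


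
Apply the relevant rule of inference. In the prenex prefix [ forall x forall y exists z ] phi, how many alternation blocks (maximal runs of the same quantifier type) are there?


Quantifier-type sequence: A A E  (A=forall, E=exists)
Group into maximal same-type runs:
  Ax2 | Ex1
Number of blocks = 2

2


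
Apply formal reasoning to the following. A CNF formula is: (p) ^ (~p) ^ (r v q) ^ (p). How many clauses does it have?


A CNF formula is a conjunction of clauses.
Clauses are separated by ^.
Counting the conjuncts: 4 clauses.

4


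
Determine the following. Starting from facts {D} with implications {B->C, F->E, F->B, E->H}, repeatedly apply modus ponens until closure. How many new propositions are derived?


Initial facts: {D}
Apply modus ponens to closure:
  (no implication fires)
Final known: {D}
New propositions: {(none)}
Count = 0

0


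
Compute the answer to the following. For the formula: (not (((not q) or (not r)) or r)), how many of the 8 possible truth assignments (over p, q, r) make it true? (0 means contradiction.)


Check all 8 assignments:
p=0, q=0, r=0: 0
p=0, q=0, r=1: 0
p=0, q=1, r=0: 0
p=0, q=1, r=1: 0
p=1, q=0, r=0: 0
p=1, q=0, r=1: 0
p=1, q=1, r=0: 0
p=1, q=1, r=1: 0
Count of True = 0

0


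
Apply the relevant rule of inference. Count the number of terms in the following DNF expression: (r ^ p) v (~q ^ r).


A DNF formula is a disjunction of terms (conjunctions).
Terms are separated by v.
Counting the disjuncts: 2 terms.

2


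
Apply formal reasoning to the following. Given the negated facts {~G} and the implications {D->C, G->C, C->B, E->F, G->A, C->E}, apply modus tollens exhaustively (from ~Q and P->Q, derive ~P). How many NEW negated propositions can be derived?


Initial negated facts: {~G}
Apply modus tollens to closure:
  (no implication fires)
Final negated: {~G}
New negations: {(none)}
Count = 0

0


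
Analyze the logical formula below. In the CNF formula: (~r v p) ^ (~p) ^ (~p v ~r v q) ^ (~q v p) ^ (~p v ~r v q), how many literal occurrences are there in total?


Counting literals in each clause:
Clause 1: 2 literal(s)
Clause 2: 1 literal(s)
Clause 3: 3 literal(s)
Clause 4: 2 literal(s)
Clause 5: 3 literal(s)
Total = 11

11


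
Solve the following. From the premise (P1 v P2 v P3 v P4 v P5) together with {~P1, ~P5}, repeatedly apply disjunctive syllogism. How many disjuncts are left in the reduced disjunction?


Original disjuncts (5): P1, P2, P3, P4, P5
Negated (eliminate): ~P1, ~P5
Remaining disjuncts: P2, P3, P4
Count = 5 - 2 = 3

3


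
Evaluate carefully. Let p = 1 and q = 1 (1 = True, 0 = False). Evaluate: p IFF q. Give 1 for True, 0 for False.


p = 1, q = 1
Operation: p IFF q
Evaluate: 1 IFF 1 = 1

1


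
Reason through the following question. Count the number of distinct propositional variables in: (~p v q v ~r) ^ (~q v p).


Identify each variable that appears in the formula.
Variables found: p, q, r
Count = 3

3


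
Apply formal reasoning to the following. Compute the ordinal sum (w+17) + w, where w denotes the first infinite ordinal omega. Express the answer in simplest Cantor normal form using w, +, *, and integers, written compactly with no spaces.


Compute (w+17) + w.
Ordinal + is associative but NOT commutative; for finite n>0, n + w = w but w + n stays w+n.
(w+17) + w = w + (17+w) = w + w = w*2 (the finite tail 17 is absorbed by the right w).
Result = w*2

w*2


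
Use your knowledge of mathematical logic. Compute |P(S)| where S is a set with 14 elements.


The power set of a set with n elements has 2^n elements.
|P(S)| = 2^14 = 16384

16384


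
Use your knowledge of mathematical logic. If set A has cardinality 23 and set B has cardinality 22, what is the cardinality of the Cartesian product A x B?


The Cartesian product A x B contains all ordered pairs (a, b).
|A x B| = |A| * |B| = 23 * 22 = 506

506


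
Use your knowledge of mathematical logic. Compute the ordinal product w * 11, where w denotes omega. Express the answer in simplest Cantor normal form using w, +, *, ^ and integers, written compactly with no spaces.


Compute w * 11.
Ordinal * is associative and left-distributive over +, but NOT commutative; for finite n>1, n*w = w but w*n stays w*n.
w * 11 means 11 copies of w concatenated: w*11.
Result = w*11

w*11


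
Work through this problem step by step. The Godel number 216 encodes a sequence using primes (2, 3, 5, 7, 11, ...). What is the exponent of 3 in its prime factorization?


Factorize 216 by dividing by 3 repeatedly.
Division steps: 3 divides 216 exactly 3 time(s).
Exponent of 3 = 3

3


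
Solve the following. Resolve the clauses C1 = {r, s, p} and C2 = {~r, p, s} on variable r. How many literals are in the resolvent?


Remove r from C1 and ~r from C2.
C1 remainder: {s, p}
C2 remainder: {p, s}
Union (resolvent): {p, s}
Resolvent has 2 literal(s).

2


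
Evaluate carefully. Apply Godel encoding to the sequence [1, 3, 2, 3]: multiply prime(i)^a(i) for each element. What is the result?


Encode each element as an exponent of the corresponding prime:
  2^1 = 2
  3^3 = 27
  5^2 = 25
  7^3 = 343
Product = 2 * 27 * 25 * 343 = 463050

463050


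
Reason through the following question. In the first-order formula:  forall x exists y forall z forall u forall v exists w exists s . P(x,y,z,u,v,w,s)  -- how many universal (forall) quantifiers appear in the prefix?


Quantifier prefix: forall x exists y forall z forall u forall v exists w exists s
Mark each quantifier type:
  U E U U U E E
Universal count = 4, Existential count = 3
Asked for universal (forall) quantifiers: 4

4


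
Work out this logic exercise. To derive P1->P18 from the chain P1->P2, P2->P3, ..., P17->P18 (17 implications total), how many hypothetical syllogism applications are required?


With 17 implications in a chain connecting 18 propositions:
P1->P2, P2->P3, ..., P17->P18
Steps needed = (number of implications) - 1 = 17 - 1 = 16

16


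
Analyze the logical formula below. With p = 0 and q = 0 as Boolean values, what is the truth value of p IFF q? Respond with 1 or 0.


p = 0, q = 0
Operation: p IFF q
Evaluate: 0 IFF 0 = 1

1


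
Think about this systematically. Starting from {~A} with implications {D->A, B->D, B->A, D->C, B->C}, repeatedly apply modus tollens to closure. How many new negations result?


Initial negated facts: {~A}
Apply modus tollens to closure:
  ~A and D->A  =>  ~D
  ~D and B->D  =>  ~B
Final negated: {~A, ~B, ~D}
New negations: {~B, ~D}
Count = 2

2


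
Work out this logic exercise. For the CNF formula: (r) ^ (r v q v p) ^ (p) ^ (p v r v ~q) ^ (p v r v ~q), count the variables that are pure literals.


Check each variable for pure literal status:
p: pure positive
q: mixed (not pure)
r: pure positive
Pure literal count = 2

2


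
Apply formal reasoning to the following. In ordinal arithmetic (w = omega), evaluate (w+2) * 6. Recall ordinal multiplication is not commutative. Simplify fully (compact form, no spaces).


Compute (w+2) * 6.
Ordinal * is associative and left-distributive over +, but NOT commutative; for finite n>1, n*w = w but w*n stays w*n.
(w+2) * 6 = (w+2) repeated 6 times. Each intermediate +2 is absorbed by the following w; only the last survives: w*6+2.
Result = w*6+2

w*6+2


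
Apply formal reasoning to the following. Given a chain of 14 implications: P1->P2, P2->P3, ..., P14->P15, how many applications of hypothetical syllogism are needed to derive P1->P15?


With 14 implications in a chain connecting 15 propositions:
P1->P2, P2->P3, ..., P14->P15
Steps needed = (number of implications) - 1 = 14 - 1 = 13

13


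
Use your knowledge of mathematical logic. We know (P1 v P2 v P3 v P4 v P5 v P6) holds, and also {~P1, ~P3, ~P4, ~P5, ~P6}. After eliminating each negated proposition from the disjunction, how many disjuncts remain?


Original disjuncts (6): P1, P2, P3, P4, P5, P6
Negated (eliminate): ~P1, ~P3, ~P4, ~P5, ~P6
Remaining disjuncts: P2
Count = 6 - 5 = 1

1


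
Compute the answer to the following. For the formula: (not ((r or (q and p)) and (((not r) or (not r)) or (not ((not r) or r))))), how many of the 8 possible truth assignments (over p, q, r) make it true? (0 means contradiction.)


Check all 8 assignments:
p=0, q=0, r=0: 1
p=0, q=0, r=1: 1
p=0, q=1, r=0: 1
p=0, q=1, r=1: 1
p=1, q=0, r=0: 1
p=1, q=0, r=1: 1
p=1, q=1, r=0: 0
p=1, q=1, r=1: 1
Count of True = 7

7


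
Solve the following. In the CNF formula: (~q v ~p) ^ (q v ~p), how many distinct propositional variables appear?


Identify each variable that appears in the formula.
Variables found: p, q
Count = 2

2


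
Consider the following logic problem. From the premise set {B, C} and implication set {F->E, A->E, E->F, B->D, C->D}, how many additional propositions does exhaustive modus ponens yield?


Initial facts: {B, C}
Apply modus ponens to closure:
  B and B->D  =>  D
Final known: {B, C, D}
New propositions: {D}
Count = 1

1


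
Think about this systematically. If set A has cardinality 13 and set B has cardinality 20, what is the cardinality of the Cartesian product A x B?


The Cartesian product A x B contains all ordered pairs (a, b).
|A x B| = |A| * |B| = 13 * 20 = 260

260


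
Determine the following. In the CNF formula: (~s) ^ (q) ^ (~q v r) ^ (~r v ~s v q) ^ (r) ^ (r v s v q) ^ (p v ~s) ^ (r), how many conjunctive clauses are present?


A CNF formula is a conjunction of clauses.
Clauses are separated by ^.
Counting the conjuncts: 8 clauses.

8


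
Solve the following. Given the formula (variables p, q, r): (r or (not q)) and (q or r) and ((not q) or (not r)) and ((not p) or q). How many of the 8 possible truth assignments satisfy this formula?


Evaluate all 8 assignments for p, q, r:
p=0, q=0, r=0: 0
p=0, q=0, r=1: 1
p=0, q=1, r=0: 0
p=0, q=1, r=1: 0
p=1, q=0, r=0: 0
p=1, q=0, r=1: 0
p=1, q=1, r=0: 0
p=1, q=1, r=1: 0
Satisfying count = 1

1


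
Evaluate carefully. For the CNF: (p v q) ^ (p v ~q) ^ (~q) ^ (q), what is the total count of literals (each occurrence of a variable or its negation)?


Counting literals in each clause:
Clause 1: 2 literal(s)
Clause 2: 2 literal(s)
Clause 3: 1 literal(s)
Clause 4: 1 literal(s)
Total = 6

6


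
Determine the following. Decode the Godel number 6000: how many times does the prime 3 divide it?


Factorize 6000 by dividing by 3 repeatedly.
Division steps: 3 divides 6000 exactly 1 time(s).
Exponent of 3 = 1

1


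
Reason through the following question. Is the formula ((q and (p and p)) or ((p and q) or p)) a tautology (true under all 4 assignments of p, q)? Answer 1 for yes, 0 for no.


Check all 4 assignments:
p=0, q=0: 0
p=0, q=1: 0
p=1, q=0: 1
p=1, q=1: 1
Satisfying count = 2/4.
Tautology iff count = 4: no.

0


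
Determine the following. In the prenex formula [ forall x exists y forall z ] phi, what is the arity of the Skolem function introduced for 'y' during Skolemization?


Quantifier prefix: forall x exists y forall z
'y' is existentially quantified at position 2.
Universal variables preceding it: x
Skolem function arity = 1

1


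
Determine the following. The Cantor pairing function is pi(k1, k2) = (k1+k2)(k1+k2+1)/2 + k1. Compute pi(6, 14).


k1 + k2 = 20
(k1+k2)(k1+k2+1)/2 = 20 * 21 / 2 = 210
pi = 210 + 6 = 216

216


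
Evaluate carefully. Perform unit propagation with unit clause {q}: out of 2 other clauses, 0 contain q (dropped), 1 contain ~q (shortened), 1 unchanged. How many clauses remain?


Satisfied (removed): 0
Shortened (remain): 1
Unchanged (remain): 1
Remaining = 1 + 1 = 2

2


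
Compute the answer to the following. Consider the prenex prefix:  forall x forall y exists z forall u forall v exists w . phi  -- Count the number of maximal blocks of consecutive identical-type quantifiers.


Quantifier-type sequence: A A E A A E  (A=forall, E=exists)
Group into maximal same-type runs:
  Ax2 | Ex1 | Ax2 | Ex1
Number of blocks = 4

4


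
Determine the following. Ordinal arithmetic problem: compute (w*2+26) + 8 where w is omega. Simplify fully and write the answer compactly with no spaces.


Compute (w*2+26) + 8.
Ordinal + is associative but NOT commutative; for finite n>0, n + w = w but w + n stays w+n.
By associativity: (w*2+26) + 8 = w*2 + (26+8) = w*2+34.
Result = w*2+34

w*2+34


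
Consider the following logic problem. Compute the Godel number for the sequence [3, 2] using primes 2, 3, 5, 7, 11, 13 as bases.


Encode each element as an exponent of the corresponding prime:
  2^3 = 8
  3^2 = 9
Product = 8 * 9 = 72

72


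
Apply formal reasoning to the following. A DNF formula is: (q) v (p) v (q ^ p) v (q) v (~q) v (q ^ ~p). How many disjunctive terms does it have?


A DNF formula is a disjunction of terms (conjunctions).
Terms are separated by v.
Counting the disjuncts: 6 terms.

6


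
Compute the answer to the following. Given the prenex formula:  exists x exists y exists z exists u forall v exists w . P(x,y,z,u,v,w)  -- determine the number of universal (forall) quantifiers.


Quantifier prefix: exists x exists y exists z exists u forall v exists w
Mark each quantifier type:
  E E E E U E
Universal count = 1, Existential count = 5
Asked for universal (forall) quantifiers: 1

1


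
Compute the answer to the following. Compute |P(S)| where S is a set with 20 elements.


The power set of a set with n elements has 2^n elements.
|P(S)| = 2^20 = 1048576

1048576


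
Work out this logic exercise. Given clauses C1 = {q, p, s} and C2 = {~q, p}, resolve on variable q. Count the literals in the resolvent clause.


Remove q from C1 and ~q from C2.
C1 remainder: {p, s}
C2 remainder: {p}
Union (resolvent): {p, s}
Resolvent has 2 literal(s).

2


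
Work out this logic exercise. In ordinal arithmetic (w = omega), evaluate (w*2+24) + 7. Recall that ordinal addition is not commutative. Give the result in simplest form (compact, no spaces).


Compute (w*2+24) + 7.
Ordinal + is associative but NOT commutative; for finite n>0, n + w = w but w + n stays w+n.
By associativity: (w*2+24) + 7 = w*2 + (24+7) = w*2+31.
Result = w*2+31

w*2+31
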